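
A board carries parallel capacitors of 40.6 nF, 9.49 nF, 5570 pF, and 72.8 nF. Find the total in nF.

In nF:
  40.6 nF → 40.6
  9.49 nF → 9.49
  5570 pF = 5570 × 10⁻³ nF = 5.57
  72.8 nF → 72.8
Sum: 40.6 + 9.49 + 5.57 + 72.8 = 128.46

128.46 nF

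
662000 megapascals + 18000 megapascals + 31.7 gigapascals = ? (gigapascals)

In gigapascals:
  662000 megapascals = 662000e-3 gigapascals = 662
  18000 megapascals = 18000e-3 gigapascals = 18
  31.7 gigapascals → 31.7
Sum: 662 + 18 + 31.7 = 711.7

711.7 gigapascals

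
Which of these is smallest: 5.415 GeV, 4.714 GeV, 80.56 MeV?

5.415 GeV = 5415000000 eV
4.714 GeV = 4714000000 eV
80.56 MeV = 80560000 eV

80.56 MeV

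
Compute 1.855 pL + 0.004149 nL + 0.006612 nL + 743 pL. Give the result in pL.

755.616 pL

In pL:
  1.855 pL → 1.855
  0.004149 nL = 0.004149 × 10³ pL = 4.149
  0.006612 nL = 0.006612 × 10³ pL = 6.612
  743 pL → 743
Sum: 1.855 + 4.149 + 6.612 + 743 = 755.616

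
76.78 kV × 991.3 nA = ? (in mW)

76.112014 mW

76.78e3 × 991.3e-9 = 76112.014e-6 W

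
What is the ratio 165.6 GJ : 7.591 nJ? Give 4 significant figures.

21820000000000000000

(165.6e9) / (7.591e-9) = 21.815e18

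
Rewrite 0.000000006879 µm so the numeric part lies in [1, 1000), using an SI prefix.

= 6.879 × 10^-15 m; 10^-15 is femto.

6.879 fm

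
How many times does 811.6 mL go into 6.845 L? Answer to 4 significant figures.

(6.845) / (811.6e-3) = 0.008434e3

8.434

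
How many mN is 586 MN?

mega = 1e6, milli = 1e-3; factor is 1e9.
586 × 1e9 = 586000000000

586000000000 mN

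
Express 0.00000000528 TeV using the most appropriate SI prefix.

= 5.28 × 10³ eV; 10³ is kilo.

5.28 keV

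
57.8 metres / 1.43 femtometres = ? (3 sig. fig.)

40400000000000000

(57.8) / (1.43e-15) = 40.42e15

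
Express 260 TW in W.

tera = 10^12, (no prefix) = 10^0; factor is 10^12.
260 × 10^12 = 260000000000000

260000000000000 W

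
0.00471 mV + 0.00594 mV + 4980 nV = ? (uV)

15.63 uV

In uV:
  0.00471 mV = 0.00471 × 10^3 uV = 4.71
  0.00594 mV = 0.00594 × 10^3 uV = 5.94
  4980 nV = 4980 × 10^-3 uV = 4.98
Sum: 4.71 + 5.94 + 4.98 = 15.63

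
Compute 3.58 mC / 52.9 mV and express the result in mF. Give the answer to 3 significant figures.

67.7 mF

(3.58e-3) / (52.9e-3) = 0.067675 F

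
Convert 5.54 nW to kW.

0.00000000000554 kW

nano = 1e-9, kilo = 1e3; factor is 1e-12.
5.54 × 1e-12 = 0.00000000000554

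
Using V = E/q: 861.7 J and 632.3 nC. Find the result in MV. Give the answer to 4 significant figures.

(861.7) / (632.3e-9) = 1.3628e9 V

1363 MV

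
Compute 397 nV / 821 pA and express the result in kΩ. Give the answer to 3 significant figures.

(397 × 10⁻⁹) / (821 × 10⁻¹²) = 0.48356 × 10³ Ω

0.484 kΩ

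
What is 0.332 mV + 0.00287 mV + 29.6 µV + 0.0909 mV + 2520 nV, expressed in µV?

457.89 µV

In µV:
  0.332 mV = 0.332e3 µV = 332
  0.00287 mV = 0.00287e3 µV = 2.87
  29.6 µV → 29.6
  0.0909 mV = 0.0909e3 µV = 90.9
  2520 nV = 2520e-3 µV = 2.52
Sum: 332 + 2.87 + 29.6 + 90.9 + 2.52 = 457.89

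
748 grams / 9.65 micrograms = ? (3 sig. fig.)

77500000

(748) / (9.65 × 10⁻⁶) = 77.51 × 10⁶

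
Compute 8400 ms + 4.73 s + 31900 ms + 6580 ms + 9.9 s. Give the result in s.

61.51 s

In s:
  8400 ms = 8400 × 10⁻³ s = 8.4
  4.73 s → 4.73
  31900 ms = 31900 × 10⁻³ s = 31.9
  6580 ms = 6580 × 10⁻³ s = 6.58
  9.9 s → 9.9
Sum: 8.4 + 4.73 + 31.9 + 6.58 + 9.9 = 61.51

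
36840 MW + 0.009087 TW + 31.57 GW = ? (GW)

77.497 GW

In GW:
  36840 MW = 36840 × 10^-3 GW = 36.84
  0.009087 TW = 0.009087 × 10^3 GW = 9.087
  31.57 GW → 31.57
Sum: 36.84 + 9.087 + 31.57 = 77.497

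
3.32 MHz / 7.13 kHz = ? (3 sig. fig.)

466

(3.32e6) / (7.13e3) = 0.4656e3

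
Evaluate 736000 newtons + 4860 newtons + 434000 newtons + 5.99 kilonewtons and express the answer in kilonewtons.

In kilonewtons:
  736000 newtons = 736000 × 10⁻³ kilonewtons = 736
  4860 newtons = 4860 × 10⁻³ kilonewtons = 4.86
  434000 newtons = 434000 × 10⁻³ kilonewtons = 434
  5.99 kilonewtons → 5.99
Sum: 736 + 4.86 + 434 + 5.99 = 1180.85

1180.85 kilonewtons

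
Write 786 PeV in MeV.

786000000000 MeV

peta = 1e15, mega = 1e6; factor is 1e9.
786 × 1e9 = 786000000000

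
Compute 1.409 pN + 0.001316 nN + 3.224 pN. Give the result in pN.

5.949 pN

In pN:
  1.409 pN → 1.409
  0.001316 nN = 0.001316e3 pN = 1.316
  3.224 pN → 3.224
Sum: 1.409 + 1.316 + 3.224 = 5.949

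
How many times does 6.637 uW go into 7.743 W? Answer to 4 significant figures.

1167000

(7.743) / (6.637e-6) = 1.1666e6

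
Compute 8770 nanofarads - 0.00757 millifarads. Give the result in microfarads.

1.2 microfarads

In microfarads:
  8770 nanofarads = 8770 × 10⁻³ microfarads = 8.77
  0.00757 millifarads = 0.00757 × 10³ microfarads = 7.57
Difference: 8.77 - 7.57 = 1.2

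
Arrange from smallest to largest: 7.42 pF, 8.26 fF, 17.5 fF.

7.42 pF = 0.00000000000742 F
8.26 fF = 0.00000000000000826 F
17.5 fF = 0.0000000000000175 F

8.26 fF < 17.5 fF < 7.42 pF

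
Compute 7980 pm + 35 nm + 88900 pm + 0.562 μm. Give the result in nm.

693.88 nm

In nm:
  7980 pm = 7980 × 10^-3 nm = 7.98
  35 nm → 35
  88900 pm = 88900 × 10^-3 nm = 88.9
  0.562 μm = 0.562 × 10^3 nm = 562
Sum: 7.98 + 35 + 88.9 + 562 = 693.88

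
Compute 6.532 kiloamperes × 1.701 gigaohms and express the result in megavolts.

6.532 × 10³ × 1.701 × 10⁹ = 11.110932 × 10¹² V

11110932 megavolts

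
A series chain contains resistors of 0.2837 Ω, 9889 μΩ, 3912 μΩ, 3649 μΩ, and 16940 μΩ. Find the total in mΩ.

In mΩ:
  0.2837 Ω = 0.2837e3 mΩ = 283.7
  9889 μΩ = 9889e-3 mΩ = 9.889
  3912 μΩ = 3912e-3 mΩ = 3.912
  3649 μΩ = 3649e-3 mΩ = 3.649
  16940 μΩ = 16940e-3 mΩ = 16.94
Sum: 283.7 + 9.889 + 3.912 + 3.649 + 16.94 = 318.09

318.09 mΩ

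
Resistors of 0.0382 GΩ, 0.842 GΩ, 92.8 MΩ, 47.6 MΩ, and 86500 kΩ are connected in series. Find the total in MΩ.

1107.1 MΩ

In MΩ:
  0.0382 GΩ = 0.0382 × 10³ MΩ = 38.2
  0.842 GΩ = 0.842 × 10³ MΩ = 842
  92.8 MΩ → 92.8
  47.6 MΩ → 47.6
  86500 kΩ = 86500 × 10⁻³ MΩ = 86.5
Sum: 38.2 + 842 + 92.8 + 47.6 + 86.5 = 1107.1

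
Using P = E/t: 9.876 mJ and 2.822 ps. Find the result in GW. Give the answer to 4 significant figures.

3.500 GW

(9.876e-3) / (2.822e-12) = 3.49965e9 W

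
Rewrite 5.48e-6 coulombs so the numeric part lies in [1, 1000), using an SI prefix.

= 5.48e-6 coulombs; 1e-6 is micro.

5.48 microcoulombs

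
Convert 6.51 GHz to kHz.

giga = 10^9, kilo = 10^3; factor is 10^6.
6.51 × 10^6 = 6510000

6510000 kHz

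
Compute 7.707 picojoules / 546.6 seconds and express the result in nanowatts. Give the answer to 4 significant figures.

0.00001410 nanowatts

(7.707 × 10^-12) / (546.6) = 0.0140999 × 10^-12 W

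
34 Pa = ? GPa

(no prefix) = 10^0, giga = 10^9; factor is 10^-9.
34 × 10^-9 = 0.000000034

0.000000034 GPa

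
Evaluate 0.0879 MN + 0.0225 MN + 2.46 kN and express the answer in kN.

112.86 kN

In kN:
  0.0879 MN = 0.0879 × 10³ kN = 87.9
  0.0225 MN = 0.0225 × 10³ kN = 22.5
  2.46 kN → 2.46
Sum: 87.9 + 22.5 + 2.46 = 112.86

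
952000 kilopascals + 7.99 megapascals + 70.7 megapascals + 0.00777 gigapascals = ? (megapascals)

1038.46 megapascals

In megapascals:
  952000 kilopascals = 952000 × 10^-3 megapascals = 952
  7.99 megapascals → 7.99
  70.7 megapascals → 70.7
  0.00777 gigapascals = 0.00777 × 10^3 megapascals = 7.77
Sum: 952 + 7.99 + 70.7 + 7.77 = 1038.46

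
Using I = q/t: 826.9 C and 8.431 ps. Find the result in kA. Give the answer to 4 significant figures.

(826.9) / (8.431 × 10^-12) = 98.0785 × 10^12 A

98080000000 kA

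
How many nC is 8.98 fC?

femto = 10⁻¹⁵, nano = 10⁻⁹; factor is 10⁻⁶.
8.98 × 10⁻⁶ = 0.00000898

0.00000898 nC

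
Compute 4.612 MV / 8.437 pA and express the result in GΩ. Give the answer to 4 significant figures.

546600000 GΩ

(4.612e6) / (8.437e-12) = 0.54664e18 Ω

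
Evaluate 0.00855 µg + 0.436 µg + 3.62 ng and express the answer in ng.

448.17 ng

In ng:
  0.00855 µg = 0.00855e3 ng = 8.55
  0.436 µg = 0.436e3 ng = 436
  3.62 ng → 3.62
Sum: 8.55 + 436 + 3.62 = 448.17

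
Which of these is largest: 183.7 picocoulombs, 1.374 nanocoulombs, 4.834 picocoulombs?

1.374 nanocoulombs

183.7 picocoulombs = 0.0000000001837 coulombs
1.374 nanocoulombs = 0.000000001374 coulombs
4.834 picocoulombs = 0.000000000004834 coulombs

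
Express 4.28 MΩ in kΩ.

mega = 1e6, kilo = 1e3; factor is 1e3.
4.28 × 1e3 = 4280

4280 kΩ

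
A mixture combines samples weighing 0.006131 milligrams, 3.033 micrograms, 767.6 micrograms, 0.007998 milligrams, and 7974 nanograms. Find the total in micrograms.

In micrograms:
  0.006131 milligrams = 0.006131 × 10³ micrograms = 6.131
  3.033 micrograms → 3.033
  767.6 micrograms → 767.6
  0.007998 milligrams = 0.007998 × 10³ micrograms = 7.998
  7974 nanograms = 7974 × 10⁻³ micrograms = 7.974
Sum: 6.131 + 3.033 + 767.6 + 7.998 + 7.974 = 792.736

792.736 micrograms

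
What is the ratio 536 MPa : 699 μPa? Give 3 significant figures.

767000000000

(536 × 10⁶) / (699 × 10⁻⁶) = 0.7668 × 10¹²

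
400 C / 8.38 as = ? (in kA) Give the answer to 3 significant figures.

47700000000000000 kA

(400) / (8.38 × 10^-18) = 47.733 × 10^18 A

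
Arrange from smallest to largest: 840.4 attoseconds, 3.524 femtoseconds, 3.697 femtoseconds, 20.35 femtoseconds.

840.4 attoseconds < 3.524 femtoseconds < 3.697 femtoseconds < 20.35 femtoseconds

840.4 attoseconds = 0.0000000000000008404 seconds
3.524 femtoseconds = 0.000000000000003524 seconds
3.697 femtoseconds = 0.000000000000003697 seconds
20.35 femtoseconds = 0.00000000000002035 seconds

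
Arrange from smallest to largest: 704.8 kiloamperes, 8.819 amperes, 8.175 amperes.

8.175 amperes < 8.819 amperes < 704.8 kiloamperes

704.8 kiloamperes = 704800 amperes
8.819 amperes = 8.819 amperes
8.175 amperes = 8.175 amperes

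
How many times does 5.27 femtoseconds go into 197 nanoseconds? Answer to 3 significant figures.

(197 × 10⁻⁹) / (5.27 × 10⁻¹⁵) = 37.38 × 10⁶

37400000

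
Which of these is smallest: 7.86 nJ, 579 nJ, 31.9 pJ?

7.86 nJ = 0.00000000786 J
579 nJ = 0.000000579 J
31.9 pJ = 0.0000000000319 J

31.9 pJ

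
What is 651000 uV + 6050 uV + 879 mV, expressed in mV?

In mV:
  651000 uV = 651000 × 10⁻³ mV = 651
  6050 uV = 6050 × 10⁻³ mV = 6.05
  879 mV → 879
Sum: 651 + 6.05 + 879 = 1536.05

1536.05 mV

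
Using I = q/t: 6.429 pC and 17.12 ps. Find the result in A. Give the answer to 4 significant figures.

0.3755 A

(6.429 × 10⁻¹²) / (17.12 × 10⁻¹²) = 0.375526 A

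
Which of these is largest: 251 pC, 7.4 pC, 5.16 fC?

251 pC

251 pC = 0.000000000251 C
7.4 pC = 0.0000000000074 C
5.16 fC = 0.00000000000000516 C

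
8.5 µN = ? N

micro = 10^-6, (no prefix) = 10^0; factor is 10^-6.
8.5 × 10^-6 = 0.0000085

0.0000085 N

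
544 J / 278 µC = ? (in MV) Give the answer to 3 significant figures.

(544) / (278 × 10⁻⁶) = 1.9568 × 10⁶ V

1.96 MV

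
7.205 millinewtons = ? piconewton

milli = 10⁻³, pico = 10⁻¹²; factor is 10⁹.
7.205 × 10⁹ = 7205000000

7205000000 piconewtons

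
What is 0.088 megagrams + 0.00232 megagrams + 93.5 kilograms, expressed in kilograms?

183.82 kilograms

In kilograms:
  0.088 megagrams = 0.088 × 10^3 kilograms = 88
  0.00232 megagrams = 0.00232 × 10^3 kilograms = 2.32
  93.5 kilograms → 93.5
Sum: 88 + 2.32 + 93.5 = 183.82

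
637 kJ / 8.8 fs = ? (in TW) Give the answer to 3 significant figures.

(637 × 10^3) / (8.8 × 10^-15) = 72.386 × 10^18 W

72400000 TW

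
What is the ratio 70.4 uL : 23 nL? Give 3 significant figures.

(70.4 × 10^-6) / (23 × 10^-9) = 3.061 × 10^3

3060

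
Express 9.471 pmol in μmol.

pico = 10^-12, micro = 10^-6; factor is 10^-6.
9.471 × 10^-6 = 0.000009471

0.000009471 μmol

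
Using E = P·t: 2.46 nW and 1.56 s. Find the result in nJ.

3.8376 nJ

2.46e-9 × 1.56 = 3.8376e-9 J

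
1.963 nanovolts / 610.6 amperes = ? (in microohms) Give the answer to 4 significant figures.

0.000003215 microohms

(1.963e-9) / (610.6) = 0.00321487e-9 Ω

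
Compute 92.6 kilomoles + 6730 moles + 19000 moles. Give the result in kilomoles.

In kilomoles:
  92.6 kilomoles → 92.6
  6730 moles = 6730 × 10^-3 kilomoles = 6.73
  19000 moles = 19000 × 10^-3 kilomoles = 19
Sum: 92.6 + 6.73 + 19 = 118.33

118.33 kilomoles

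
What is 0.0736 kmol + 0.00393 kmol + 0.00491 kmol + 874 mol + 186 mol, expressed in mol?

In mol:
  0.0736 kmol = 0.0736 × 10³ mol = 73.6
  0.00393 kmol = 0.00393 × 10³ mol = 3.93
  0.00491 kmol = 0.00491 × 10³ mol = 4.91
  874 mol → 874
  186 mol → 186
Sum: 73.6 + 3.93 + 4.91 + 874 + 186 = 1142.44

1142.44 mol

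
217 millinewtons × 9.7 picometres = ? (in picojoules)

2.1049 picojoules

217 × 10⁻³ × 9.7 × 10⁻¹² = 2104.9 × 10⁻¹⁵ J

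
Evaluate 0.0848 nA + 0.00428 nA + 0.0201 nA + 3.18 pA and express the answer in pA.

In pA:
  0.0848 nA = 0.0848 × 10³ pA = 84.8
  0.00428 nA = 0.00428 × 10³ pA = 4.28
  0.0201 nA = 0.0201 × 10³ pA = 20.1
  3.18 pA → 3.18
Sum: 84.8 + 4.28 + 20.1 + 3.18 = 112.36

112.36 pA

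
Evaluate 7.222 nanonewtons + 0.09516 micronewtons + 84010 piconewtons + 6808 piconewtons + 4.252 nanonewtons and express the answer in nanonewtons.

In nanonewtons:
  7.222 nanonewtons → 7.222
  0.09516 micronewtons = 0.09516e3 nanonewtons = 95.16
  84010 piconewtons = 84010e-3 nanonewtons = 84.01
  6808 piconewtons = 6808e-3 nanonewtons = 6.808
  4.252 nanonewtons → 4.252
Sum: 7.222 + 95.16 + 84.01 + 6.808 + 4.252 = 197.452

197.452 nanonewtons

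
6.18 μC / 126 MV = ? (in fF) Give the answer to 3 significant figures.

49.0 fF

(6.18e-6) / (126e6) = 0.049048e-12 F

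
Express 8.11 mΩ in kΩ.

0.00000811 kΩ

milli = 1e-3, kilo = 1e3; factor is 1e-6.
8.11 × 1e-6 = 0.00000811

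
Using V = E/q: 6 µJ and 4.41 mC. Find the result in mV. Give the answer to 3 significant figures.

(6 × 10^-6) / (4.41 × 10^-3) = 1.3605 × 10^-3 V

1.36 mV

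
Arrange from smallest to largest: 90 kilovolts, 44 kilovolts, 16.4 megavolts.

44 kilovolts < 90 kilovolts < 16.4 megavolts

90 kilovolts = 90000 volts
44 kilovolts = 44000 volts
16.4 megavolts = 16400000 volts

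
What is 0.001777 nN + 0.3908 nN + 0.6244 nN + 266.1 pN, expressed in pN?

In pN:
  0.001777 nN = 0.001777 × 10^3 pN = 1.777
  0.3908 nN = 0.3908 × 10^3 pN = 390.8
  0.6244 nN = 0.6244 × 10^3 pN = 624.4
  266.1 pN → 266.1
Sum: 1.777 + 390.8 + 624.4 + 266.1 = 1283.077

1283.077 pN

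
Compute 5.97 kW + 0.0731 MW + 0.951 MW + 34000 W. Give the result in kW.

In kW:
  5.97 kW → 5.97
  0.0731 MW = 0.0731 × 10^3 kW = 73.1
  0.951 MW = 0.951 × 10^3 kW = 951
  34000 W = 34000 × 10^-3 kW = 34
Sum: 5.97 + 73.1 + 951 + 34 = 1064.07

1064.07 kW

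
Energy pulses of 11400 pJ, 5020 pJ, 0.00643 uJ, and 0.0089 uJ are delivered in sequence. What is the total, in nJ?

31.75 nJ

In nJ:
  11400 pJ = 11400e-3 nJ = 11.4
  5020 pJ = 5020e-3 nJ = 5.02
  0.00643 uJ = 0.00643e3 nJ = 6.43
  0.0089 uJ = 0.0089e3 nJ = 8.9
Sum: 11.4 + 5.02 + 6.43 + 8.9 = 31.75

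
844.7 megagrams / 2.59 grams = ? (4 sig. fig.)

326100000

(844.7 × 10^6) / (2.59) = 326.14 × 10^6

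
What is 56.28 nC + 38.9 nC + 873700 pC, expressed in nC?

In nC:
  56.28 nC → 56.28
  38.9 nC → 38.9
  873700 pC = 873700 × 10⁻³ nC = 873.7
Sum: 56.28 + 38.9 + 873.7 = 968.88

968.88 nC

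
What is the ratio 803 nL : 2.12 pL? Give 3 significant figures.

379000

(803e-9) / (2.12e-12) = 378.8e3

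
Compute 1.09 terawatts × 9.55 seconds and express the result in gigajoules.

10409.5 gigajoules

1.09e12 × 9.55 = 10.4095e12 J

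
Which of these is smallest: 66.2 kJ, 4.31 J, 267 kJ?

4.31 J

66.2 kJ = 66200 J
4.31 J = 4.31 J
267 kJ = 267000 J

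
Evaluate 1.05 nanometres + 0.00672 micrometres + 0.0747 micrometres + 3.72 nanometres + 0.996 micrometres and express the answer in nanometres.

In nanometres:
  1.05 nanometres → 1.05
  0.00672 micrometres = 0.00672 × 10³ nanometres = 6.72
  0.0747 micrometres = 0.0747 × 10³ nanometres = 74.7
  3.72 nanometres → 3.72
  0.996 micrometres = 0.996 × 10³ nanometres = 996
Sum: 1.05 + 6.72 + 74.7 + 3.72 + 996 = 1082.19

1082.19 nanometres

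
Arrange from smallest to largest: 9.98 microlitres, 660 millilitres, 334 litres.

9.98 microlitres < 660 millilitres < 334 litres

9.98 microlitres = 0.00000998 litres
660 millilitres = 0.66 litres
334 litres = 334 litres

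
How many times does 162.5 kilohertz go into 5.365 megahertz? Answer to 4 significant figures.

(5.365 × 10⁶) / (162.5 × 10³) = 0.033015 × 10³

33.02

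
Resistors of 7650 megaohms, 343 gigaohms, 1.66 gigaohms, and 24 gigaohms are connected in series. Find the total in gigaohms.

376.31 gigaohms

In gigaohms:
  7650 megaohms = 7650 × 10^-3 gigaohms = 7.65
  343 gigaohms → 343
  1.66 gigaohms → 1.66
  24 gigaohms → 24
Sum: 7.65 + 343 + 1.66 + 24 = 376.31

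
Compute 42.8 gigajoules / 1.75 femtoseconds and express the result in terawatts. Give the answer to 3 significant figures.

24500000000000 terawatts

(42.8 × 10^9) / (1.75 × 10^-15) = 24.457 × 10^24 W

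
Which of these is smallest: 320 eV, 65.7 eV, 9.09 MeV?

320 eV = 320 eV
65.7 eV = 65.7 eV
9.09 MeV = 9090000 eV

65.7 eV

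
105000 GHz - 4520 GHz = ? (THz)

In THz:
  105000 GHz = 105000e-3 THz = 105
  4520 GHz = 4520e-3 THz = 4.52
Difference: 105 - 4.52 = 100.48

100.48 THz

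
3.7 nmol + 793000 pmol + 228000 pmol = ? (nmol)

1024.7 nmol

In nmol:
  3.7 nmol → 3.7
  793000 pmol = 793000 × 10⁻³ nmol = 793
  228000 pmol = 228000 × 10⁻³ nmol = 228
Sum: 3.7 + 793 + 228 = 1024.7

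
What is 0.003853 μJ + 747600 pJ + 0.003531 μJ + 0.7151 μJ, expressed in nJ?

1470.084 nJ

In nJ:
  0.003853 μJ = 0.003853 × 10³ nJ = 3.853
  747600 pJ = 747600 × 10⁻³ nJ = 747.6
  0.003531 μJ = 0.003531 × 10³ nJ = 3.531
  0.7151 μJ = 0.7151 × 10³ nJ = 715.1
Sum: 3.853 + 747.6 + 3.531 + 715.1 = 1470.084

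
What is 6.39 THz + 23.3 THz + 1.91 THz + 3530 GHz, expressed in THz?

In THz:
  6.39 THz → 6.39
  23.3 THz → 23.3
  1.91 THz → 1.91
  3530 GHz = 3530 × 10^-3 THz = 3.53
Sum: 6.39 + 23.3 + 1.91 + 3.53 = 35.13

35.13 THz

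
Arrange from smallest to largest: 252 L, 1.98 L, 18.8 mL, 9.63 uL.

252 L = 252 L
1.98 L = 1.98 L
18.8 mL = 0.0188 L
9.63 uL = 0.00000963 L

9.63 uL < 18.8 mL < 1.98 L < 252 L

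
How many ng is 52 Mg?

mega = 1e6, nano = 1e-9; factor is 1e15.
52 × 1e15 = 52000000000000000

52000000000000000 ng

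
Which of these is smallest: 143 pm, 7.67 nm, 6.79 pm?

143 pm = 0.000000000143 m
7.67 nm = 0.00000000767 m
6.79 pm = 0.00000000000679 m

6.79 pm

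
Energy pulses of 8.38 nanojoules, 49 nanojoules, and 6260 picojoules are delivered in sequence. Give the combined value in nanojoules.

In nanojoules:
  8.38 nanojoules → 8.38
  49 nanojoules → 49
  6260 picojoules = 6260 × 10⁻³ nanojoules = 6.26
Sum: 8.38 + 49 + 6.26 = 63.64

63.64 nanojoules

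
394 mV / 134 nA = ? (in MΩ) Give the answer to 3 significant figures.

2.94 MΩ

(394 × 10⁻³) / (134 × 10⁻⁹) = 2.9403 × 10⁶ Ω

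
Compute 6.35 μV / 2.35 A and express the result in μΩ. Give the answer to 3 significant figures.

2.70 μΩ

(6.35 × 10⁻⁶) / (2.35) = 2.7021 × 10⁻⁶ Ω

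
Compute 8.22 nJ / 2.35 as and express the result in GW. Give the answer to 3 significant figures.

(8.22e-9) / (2.35e-18) = 3.4979e9 W

3.50 GW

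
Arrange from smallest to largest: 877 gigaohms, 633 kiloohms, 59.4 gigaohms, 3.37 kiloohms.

3.37 kiloohms < 633 kiloohms < 59.4 gigaohms < 877 gigaohms

877 gigaohms = 877000000000 ohms
633 kiloohms = 633000 ohms
59.4 gigaohms = 59400000000 ohms
3.37 kiloohms = 3370 ohms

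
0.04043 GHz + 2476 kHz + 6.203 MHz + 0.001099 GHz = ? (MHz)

50.208 MHz

In MHz:
  0.04043 GHz = 0.04043 × 10³ MHz = 40.43
  2476 kHz = 2476 × 10⁻³ MHz = 2.476
  6.203 MHz → 6.203
  0.001099 GHz = 0.001099 × 10³ MHz = 1.099
Sum: 40.43 + 2.476 + 6.203 + 1.099 = 50.208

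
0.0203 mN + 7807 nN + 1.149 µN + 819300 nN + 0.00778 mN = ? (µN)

856.336 µN

In µN:
  0.0203 mN = 0.0203e3 µN = 20.3
  7807 nN = 7807e-3 µN = 7.807
  1.149 µN → 1.149
  819300 nN = 819300e-3 µN = 819.3
  0.00778 mN = 0.00778e3 µN = 7.78
Sum: 20.3 + 7.807 + 1.149 + 819.3 + 7.78 = 856.336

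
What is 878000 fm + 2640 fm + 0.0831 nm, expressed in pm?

963.74 pm

In pm:
  878000 fm = 878000 × 10⁻³ pm = 878
  2640 fm = 2640 × 10⁻³ pm = 2.64
  0.0831 nm = 0.0831 × 10³ pm = 83.1
Sum: 878 + 2.64 + 83.1 = 963.74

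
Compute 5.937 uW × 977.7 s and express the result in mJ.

5.937e-6 × 977.7 = 5804.6049e-6 J

5.8046049 mJ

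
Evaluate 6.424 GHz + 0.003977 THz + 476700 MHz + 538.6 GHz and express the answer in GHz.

1025.701 GHz

In GHz:
  6.424 GHz → 6.424
  0.003977 THz = 0.003977 × 10³ GHz = 3.977
  476700 MHz = 476700 × 10⁻³ GHz = 476.7
  538.6 GHz → 538.6
Sum: 6.424 + 3.977 + 476.7 + 538.6 = 1025.701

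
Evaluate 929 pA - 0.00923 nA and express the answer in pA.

In pA:
  929 pA → 929
  0.00923 nA = 0.00923 × 10^3 pA = 9.23
Difference: 929 - 9.23 = 919.77

919.77 pA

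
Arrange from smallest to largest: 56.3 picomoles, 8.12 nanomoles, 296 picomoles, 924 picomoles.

56.3 picomoles < 296 picomoles < 924 picomoles < 8.12 nanomoles

56.3 picomoles = 0.0000000000563 moles
8.12 nanomoles = 0.00000000812 moles
296 picomoles = 0.000000000296 moles
924 picomoles = 0.000000000924 moles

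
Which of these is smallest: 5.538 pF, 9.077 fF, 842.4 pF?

9.077 fF

5.538 pF = 0.000000000005538 F
9.077 fF = 0.000000000000009077 F
842.4 pF = 0.0000000008424 F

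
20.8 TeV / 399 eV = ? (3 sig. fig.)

52100000000

(20.8e12) / (399) = 0.05213e12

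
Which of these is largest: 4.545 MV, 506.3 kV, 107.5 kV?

4.545 MV

4.545 MV = 4545000 V
506.3 kV = 506300 V
107.5 kV = 107500 V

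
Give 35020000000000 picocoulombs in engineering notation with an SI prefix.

35.02 coulombs

= 35.02 coulombs; mantissa already in [1, 1000).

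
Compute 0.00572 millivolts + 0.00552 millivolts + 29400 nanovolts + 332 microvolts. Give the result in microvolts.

In microvolts:
  0.00572 millivolts = 0.00572 × 10³ microvolts = 5.72
  0.00552 millivolts = 0.00552 × 10³ microvolts = 5.52
  29400 nanovolts = 29400 × 10⁻³ microvolts = 29.4
  332 microvolts → 332
Sum: 5.72 + 5.52 + 29.4 + 332 = 372.64

372.64 microvolts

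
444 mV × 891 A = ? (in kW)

0.395604 kW

444 × 10⁻³ × 891 = 395604 × 10⁻³ W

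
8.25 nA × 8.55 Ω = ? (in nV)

8.25 × 10^-9 × 8.55 = 70.5375 × 10^-9 V

70.5375 nV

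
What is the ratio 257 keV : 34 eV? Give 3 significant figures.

7560

(257 × 10³) / (34) = 7.559 × 10³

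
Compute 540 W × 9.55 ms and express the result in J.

540 × 9.55e-3 = 5157e-3 J

5.157 J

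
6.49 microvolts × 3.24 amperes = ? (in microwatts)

21.0276 microwatts

6.49 × 10^-6 × 3.24 = 21.0276 × 10^-6 W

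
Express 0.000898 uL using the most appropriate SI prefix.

898 pL

= 898e-12 L; 1e-12 is pico.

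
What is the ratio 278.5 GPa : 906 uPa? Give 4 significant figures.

(278.5e9) / (906e-6) = 0.3074e15

307400000000000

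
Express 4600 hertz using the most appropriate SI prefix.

= 4.6e3 hertz; 1e3 is kilo.

4.6 kilohertz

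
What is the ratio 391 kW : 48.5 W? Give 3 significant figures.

(391 × 10^3) / (48.5) = 8.062 × 10^3

8060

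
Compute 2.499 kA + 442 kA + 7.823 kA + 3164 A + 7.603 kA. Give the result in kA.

463.089 kA

In kA:
  2.499 kA → 2.499
  442 kA → 442
  7.823 kA → 7.823
  3164 A = 3164 × 10⁻³ kA = 3.164
  7.603 kA → 7.603
Sum: 2.499 + 442 + 7.823 + 3.164 + 7.603 = 463.089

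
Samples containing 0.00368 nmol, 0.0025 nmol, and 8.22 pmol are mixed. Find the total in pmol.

14.4 pmol

In pmol:
  0.00368 nmol = 0.00368e3 pmol = 3.68
  0.0025 nmol = 0.0025e3 pmol = 2.5
  8.22 pmol → 8.22
Sum: 3.68 + 2.5 + 8.22 = 14.4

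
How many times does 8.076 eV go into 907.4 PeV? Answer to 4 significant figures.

112400000000000000

(907.4e15) / (8.076) = 112.36e15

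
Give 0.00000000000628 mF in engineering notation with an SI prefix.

6.28 fF

= 6.28 × 10⁻¹⁵ F; 10⁻¹⁵ is femto.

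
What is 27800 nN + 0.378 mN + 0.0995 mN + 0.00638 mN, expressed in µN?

In µN:
  27800 nN = 27800 × 10^-3 µN = 27.8
  0.378 mN = 0.378 × 10^3 µN = 378
  0.0995 mN = 0.0995 × 10^3 µN = 99.5
  0.00638 mN = 0.00638 × 10^3 µN = 6.38
Sum: 27.8 + 378 + 99.5 + 6.38 = 511.68

511.68 µN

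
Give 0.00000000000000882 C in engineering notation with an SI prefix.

8.82 fC

= 8.82 × 10^-15 C; 10^-15 is femto.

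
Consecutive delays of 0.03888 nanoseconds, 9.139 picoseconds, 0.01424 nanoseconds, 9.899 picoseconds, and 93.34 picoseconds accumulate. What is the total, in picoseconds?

165.498 picoseconds

In picoseconds:
  0.03888 nanoseconds = 0.03888 × 10³ picoseconds = 38.88
  9.139 picoseconds → 9.139
  0.01424 nanoseconds = 0.01424 × 10³ picoseconds = 14.24
  9.899 picoseconds → 9.899
  93.34 picoseconds → 93.34
Sum: 38.88 + 9.139 + 14.24 + 9.899 + 93.34 = 165.498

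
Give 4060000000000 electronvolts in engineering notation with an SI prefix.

= 4.06 × 10^12 electronvolts; 10^12 is tera.

4.06 teraelectronvolts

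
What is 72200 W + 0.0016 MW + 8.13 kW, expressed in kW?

In kW:
  72200 W = 72200 × 10^-3 kW = 72.2
  0.0016 MW = 0.0016 × 10^3 kW = 1.6
  8.13 kW → 8.13
Sum: 72.2 + 1.6 + 8.13 = 81.93

81.93 kW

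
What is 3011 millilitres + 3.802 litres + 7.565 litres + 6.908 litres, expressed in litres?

In litres:
  3011 millilitres = 3011 × 10^-3 litres = 3.011
  3.802 litres → 3.802
  7.565 litres → 7.565
  6.908 litres → 6.908
Sum: 3.011 + 3.802 + 7.565 + 6.908 = 21.286

21.286 litres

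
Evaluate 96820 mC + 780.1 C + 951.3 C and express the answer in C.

In C:
  96820 mC = 96820e-3 C = 96.82
  780.1 C → 780.1
  951.3 C → 951.3
Sum: 96.82 + 780.1 + 951.3 = 1828.22

1828.22 C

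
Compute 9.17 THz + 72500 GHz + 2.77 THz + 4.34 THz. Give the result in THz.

In THz:
  9.17 THz → 9.17
  72500 GHz = 72500e-3 THz = 72.5
  2.77 THz → 2.77
  4.34 THz → 4.34
Sum: 9.17 + 72.5 + 2.77 + 4.34 = 88.78

88.78 THz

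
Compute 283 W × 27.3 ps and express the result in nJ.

283 × 27.3 × 10^-12 = 7725.9 × 10^-12 J

7.7259 nJ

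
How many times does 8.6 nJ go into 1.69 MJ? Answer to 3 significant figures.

197000000000000

(1.69 × 10⁶) / (8.6 × 10⁻⁹) = 0.1965 × 10¹⁵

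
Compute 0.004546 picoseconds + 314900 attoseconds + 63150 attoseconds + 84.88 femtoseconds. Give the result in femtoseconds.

467.476 femtoseconds

In femtoseconds:
  0.004546 picoseconds = 0.004546 × 10^3 femtoseconds = 4.546
  314900 attoseconds = 314900 × 10^-3 femtoseconds = 314.9
  63150 attoseconds = 63150 × 10^-3 femtoseconds = 63.15
  84.88 femtoseconds → 84.88
Sum: 4.546 + 314.9 + 63.15 + 84.88 = 467.476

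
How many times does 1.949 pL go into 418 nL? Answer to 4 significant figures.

(418e-9) / (1.949e-12) = 214.47e3

214500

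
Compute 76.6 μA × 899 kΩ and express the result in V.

68.8634 V

76.6 × 10⁻⁶ × 899 × 10³ = 68863.4 × 10⁻³ V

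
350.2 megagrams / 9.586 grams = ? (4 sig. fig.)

(350.2 × 10⁶) / (9.586) = 36.532 × 10⁶

36530000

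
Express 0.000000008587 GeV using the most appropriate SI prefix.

8.587 eV

= 8.587 eV; mantissa already in [1, 1000).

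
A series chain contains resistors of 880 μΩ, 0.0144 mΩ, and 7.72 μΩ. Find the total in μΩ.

In μΩ:
  880 μΩ → 880
  0.0144 mΩ = 0.0144 × 10³ μΩ = 14.4
  7.72 μΩ → 7.72
Sum: 880 + 14.4 + 7.72 = 902.12

902.12 μΩ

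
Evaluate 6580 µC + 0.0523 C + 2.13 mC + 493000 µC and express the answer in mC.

554.01 mC

In mC:
  6580 µC = 6580 × 10⁻³ mC = 6.58
  0.0523 C = 0.0523 × 10³ mC = 52.3
  2.13 mC → 2.13
  493000 µC = 493000 × 10⁻³ mC = 493
Sum: 6.58 + 52.3 + 2.13 + 493 = 554.01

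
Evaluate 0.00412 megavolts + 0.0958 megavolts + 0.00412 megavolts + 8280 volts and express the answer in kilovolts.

112.32 kilovolts

In kilovolts:
  0.00412 megavolts = 0.00412e3 kilovolts = 4.12
  0.0958 megavolts = 0.0958e3 kilovolts = 95.8
  0.00412 megavolts = 0.00412e3 kilovolts = 4.12
  8280 volts = 8280e-3 kilovolts = 8.28
Sum: 4.12 + 95.8 + 4.12 + 8.28 = 112.32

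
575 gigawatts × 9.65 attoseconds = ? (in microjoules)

5.54875 microjoules

575 × 10^9 × 9.65 × 10^-18 = 5548.75 × 10^-9 J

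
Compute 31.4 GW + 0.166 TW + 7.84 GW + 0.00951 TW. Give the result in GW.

214.75 GW

In GW:
  31.4 GW → 31.4
  0.166 TW = 0.166 × 10^3 GW = 166
  7.84 GW → 7.84
  0.00951 TW = 0.00951 × 10^3 GW = 9.51
Sum: 31.4 + 166 + 7.84 + 9.51 = 214.75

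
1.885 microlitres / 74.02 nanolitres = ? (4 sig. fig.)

(1.885 × 10⁻⁶) / (74.02 × 10⁻⁹) = 0.025466 × 10³

25.47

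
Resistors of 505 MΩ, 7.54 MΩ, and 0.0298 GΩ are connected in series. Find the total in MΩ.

542.34 MΩ

In MΩ:
  505 MΩ → 505
  7.54 MΩ → 7.54
  0.0298 GΩ = 0.0298 × 10³ MΩ = 29.8
Sum: 505 + 7.54 + 29.8 = 542.34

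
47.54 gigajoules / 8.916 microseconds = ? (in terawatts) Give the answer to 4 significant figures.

(47.54 × 10⁹) / (8.916 × 10⁻⁶) = 5.33199 × 10¹⁵ W

5332 terawatts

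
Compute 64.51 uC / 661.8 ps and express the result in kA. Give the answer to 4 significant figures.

(64.51e-6) / (661.8e-12) = 0.0974766e6 A

97.48 kA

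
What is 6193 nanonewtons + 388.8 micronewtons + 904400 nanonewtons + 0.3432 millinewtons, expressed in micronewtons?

1642.593 micronewtons

In micronewtons:
  6193 nanonewtons = 6193e-3 micronewtons = 6.193
  388.8 micronewtons → 388.8
  904400 nanonewtons = 904400e-3 micronewtons = 904.4
  0.3432 millinewtons = 0.3432e3 micronewtons = 343.2
Sum: 6.193 + 388.8 + 904.4 + 343.2 = 1642.593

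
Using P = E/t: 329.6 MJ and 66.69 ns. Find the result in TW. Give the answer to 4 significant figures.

4942 TW

(329.6 × 10^6) / (66.69 × 10^-9) = 4.94227 × 10^15 W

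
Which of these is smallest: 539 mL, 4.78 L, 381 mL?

539 mL = 0.539 L
4.78 L = 4.78 L
381 mL = 0.381 L

381 mL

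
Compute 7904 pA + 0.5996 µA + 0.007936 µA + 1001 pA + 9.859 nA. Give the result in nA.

In nA:
  7904 pA = 7904e-3 nA = 7.904
  0.5996 µA = 0.5996e3 nA = 599.6
  0.007936 µA = 0.007936e3 nA = 7.936
  1001 pA = 1001e-3 nA = 1.001
  9.859 nA → 9.859
Sum: 7.904 + 599.6 + 7.936 + 1.001 + 9.859 = 626.3

626.3 nA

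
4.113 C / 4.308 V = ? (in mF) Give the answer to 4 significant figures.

(4.113) / (4.308) = 0.954735 F

954.7 mF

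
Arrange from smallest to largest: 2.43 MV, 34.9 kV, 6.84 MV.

2.43 MV = 2430000 V
34.9 kV = 34900 V
6.84 MV = 6840000 V

34.9 kV < 2.43 MV < 6.84 MV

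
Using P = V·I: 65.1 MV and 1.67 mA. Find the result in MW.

0.108717 MW

65.1 × 10⁶ × 1.67 × 10⁻³ = 108.717 × 10³ W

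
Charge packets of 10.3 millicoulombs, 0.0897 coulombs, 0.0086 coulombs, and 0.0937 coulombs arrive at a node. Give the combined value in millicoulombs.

In millicoulombs:
  10.3 millicoulombs → 10.3
  0.0897 coulombs = 0.0897 × 10³ millicoulombs = 89.7
  0.0086 coulombs = 0.0086 × 10³ millicoulombs = 8.6
  0.0937 coulombs = 0.0937 × 10³ millicoulombs = 93.7
Sum: 10.3 + 89.7 + 8.6 + 93.7 = 202.3

202.3 millicoulombs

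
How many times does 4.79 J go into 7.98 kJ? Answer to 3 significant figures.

1670

(7.98 × 10³) / (4.79) = 1.666 × 10³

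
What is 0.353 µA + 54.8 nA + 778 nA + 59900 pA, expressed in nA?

In nA:
  0.353 µA = 0.353 × 10^3 nA = 353
  54.8 nA → 54.8
  778 nA → 778
  59900 pA = 59900 × 10^-3 nA = 59.9
Sum: 353 + 54.8 + 778 + 59.9 = 1245.7

1245.7 nA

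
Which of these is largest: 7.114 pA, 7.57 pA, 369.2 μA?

7.114 pA = 0.000000000007114 A
7.57 pA = 0.00000000000757 A
369.2 μA = 0.0003692 A

369.2 μA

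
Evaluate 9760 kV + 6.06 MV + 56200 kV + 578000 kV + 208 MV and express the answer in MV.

858.02 MV

In MV:
  9760 kV = 9760e-3 MV = 9.76
  6.06 MV → 6.06
  56200 kV = 56200e-3 MV = 56.2
  578000 kV = 578000e-3 MV = 578
  208 MV → 208
Sum: 9.76 + 6.06 + 56.2 + 578 + 208 = 858.02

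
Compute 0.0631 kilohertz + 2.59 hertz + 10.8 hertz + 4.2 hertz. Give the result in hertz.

80.69 hertz

In hertz:
  0.0631 kilohertz = 0.0631 × 10^3 hertz = 63.1
  2.59 hertz → 2.59
  10.8 hertz → 10.8
  4.2 hertz → 4.2
Sum: 63.1 + 2.59 + 10.8 + 4.2 = 80.69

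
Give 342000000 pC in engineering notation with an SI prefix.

= 342e-6 C; 1e-6 is micro.

342 uC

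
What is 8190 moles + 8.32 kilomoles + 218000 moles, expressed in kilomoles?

In kilomoles:
  8190 moles = 8190 × 10⁻³ kilomoles = 8.19
  8.32 kilomoles → 8.32
  218000 moles = 218000 × 10⁻³ kilomoles = 218
Sum: 8.19 + 8.32 + 218 = 234.51

234.51 kilomoles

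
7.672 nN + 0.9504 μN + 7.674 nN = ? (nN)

In nN:
  7.672 nN → 7.672
  0.9504 μN = 0.9504 × 10^3 nN = 950.4
  7.674 nN → 7.674
Sum: 7.672 + 950.4 + 7.674 = 965.746

965.746 nN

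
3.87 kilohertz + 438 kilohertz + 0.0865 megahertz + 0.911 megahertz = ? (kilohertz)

1439.37 kilohertz

In kilohertz:
  3.87 kilohertz → 3.87
  438 kilohertz → 438
  0.0865 megahertz = 0.0865e3 kilohertz = 86.5
  0.911 megahertz = 0.911e3 kilohertz = 911
Sum: 3.87 + 438 + 86.5 + 911 = 1439.37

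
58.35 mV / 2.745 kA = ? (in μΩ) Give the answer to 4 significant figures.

(58.35 × 10^-3) / (2.745 × 10^3) = 21.2568 × 10^-6 Ω

21.26 μΩ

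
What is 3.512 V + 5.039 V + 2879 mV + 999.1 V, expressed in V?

1010.53 V

In V:
  3.512 V → 3.512
  5.039 V → 5.039
  2879 mV = 2879 × 10^-3 V = 2.879
  999.1 V → 999.1
Sum: 3.512 + 5.039 + 2.879 + 999.1 = 1010.53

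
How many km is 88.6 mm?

0.0000886 km

milli = 1e-3, kilo = 1e3; factor is 1e-6.
88.6 × 1e-6 = 0.0000886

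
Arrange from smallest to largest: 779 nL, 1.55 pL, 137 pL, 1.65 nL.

779 nL = 0.000000779 L
1.55 pL = 0.00000000000155 L
137 pL = 0.000000000137 L
1.65 nL = 0.00000000165 L

1.55 pL < 137 pL < 1.65 nL < 779 nL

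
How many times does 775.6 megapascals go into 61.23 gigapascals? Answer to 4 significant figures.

78.95

(61.23e9) / (775.6e6) = 0.078945e3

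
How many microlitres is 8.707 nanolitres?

0.008707 microlitres

nano = 1e-9, micro = 1e-6; factor is 1e-3.
8.707 × 1e-3 = 0.008707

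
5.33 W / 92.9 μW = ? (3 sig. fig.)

(5.33) / (92.9 × 10⁻⁶) = 0.05737 × 10⁶

57400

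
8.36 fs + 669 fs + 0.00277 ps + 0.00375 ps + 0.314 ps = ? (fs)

997.88 fs

In fs:
  8.36 fs → 8.36
  669 fs → 669
  0.00277 ps = 0.00277e3 fs = 2.77
  0.00375 ps = 0.00375e3 fs = 3.75
  0.314 ps = 0.314e3 fs = 314
Sum: 8.36 + 669 + 2.77 + 3.75 + 314 = 997.88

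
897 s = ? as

(no prefix) = 1e0, atto = 1e-18; factor is 1e18.
897 × 1e18 = 897000000000000000000

897000000000000000000 as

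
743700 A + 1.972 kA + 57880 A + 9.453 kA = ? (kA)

In kA:
  743700 A = 743700 × 10^-3 kA = 743.7
  1.972 kA → 1.972
  57880 A = 57880 × 10^-3 kA = 57.88
  9.453 kA → 9.453
Sum: 743.7 + 1.972 + 57.88 + 9.453 = 813.005

813.005 kA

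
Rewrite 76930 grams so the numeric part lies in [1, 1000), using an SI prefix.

= 76.93 × 10^3 grams; 10^3 is kilo.

76.93 kilograms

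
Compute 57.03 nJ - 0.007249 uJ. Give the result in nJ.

49.781 nJ

In nJ:
  57.03 nJ → 57.03
  0.007249 uJ = 0.007249e3 nJ = 7.249
Difference: 57.03 - 7.249 = 49.781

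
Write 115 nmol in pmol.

115000 pmol

nano = 10⁻⁹, pico = 10⁻¹²; factor is 10³.
115 × 10³ = 115000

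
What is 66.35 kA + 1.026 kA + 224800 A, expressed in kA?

In kA:
  66.35 kA → 66.35
  1.026 kA → 1.026
  224800 A = 224800 × 10⁻³ kA = 224.8
Sum: 66.35 + 1.026 + 224.8 = 292.176

292.176 kA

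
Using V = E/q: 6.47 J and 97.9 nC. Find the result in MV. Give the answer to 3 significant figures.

(6.47) / (97.9e-9) = 0.066088e9 V

66.1 MV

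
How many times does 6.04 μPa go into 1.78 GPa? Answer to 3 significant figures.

(1.78 × 10^9) / (6.04 × 10^-6) = 0.2947 × 10^15

295000000000000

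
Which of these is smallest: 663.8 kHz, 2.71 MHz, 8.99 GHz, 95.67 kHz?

95.67 kHz

663.8 kHz = 663800 Hz
2.71 MHz = 2710000 Hz
8.99 GHz = 8990000000 Hz
95.67 kHz = 95670 Hz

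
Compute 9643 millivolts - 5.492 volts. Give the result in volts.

4.151 volts

In volts:
  9643 millivolts = 9643e-3 volts = 9.643
  5.492 volts → 5.492
Difference: 9.643 - 5.492 = 4.151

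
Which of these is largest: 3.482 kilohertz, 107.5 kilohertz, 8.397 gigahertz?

8.397 gigahertz

3.482 kilohertz = 3482 hertz
107.5 kilohertz = 107500 hertz
8.397 gigahertz = 8397000000 hertz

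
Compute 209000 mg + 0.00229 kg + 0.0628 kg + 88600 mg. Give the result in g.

In g:
  209000 mg = 209000 × 10^-3 g = 209
  0.00229 kg = 0.00229 × 10^3 g = 2.29
  0.0628 kg = 0.0628 × 10^3 g = 62.8
  88600 mg = 88600 × 10^-3 g = 88.6
Sum: 209 + 2.29 + 62.8 + 88.6 = 362.69

362.69 g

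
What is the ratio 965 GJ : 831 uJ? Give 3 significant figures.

(965 × 10^9) / (831 × 10^-6) = 1.161 × 10^15

1160000000000000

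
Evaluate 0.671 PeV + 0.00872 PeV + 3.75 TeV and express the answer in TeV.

In TeV:
  0.671 PeV = 0.671 × 10³ TeV = 671
  0.00872 PeV = 0.00872 × 10³ TeV = 8.72
  3.75 TeV → 3.75
Sum: 671 + 8.72 + 3.75 = 683.47

683.47 TeV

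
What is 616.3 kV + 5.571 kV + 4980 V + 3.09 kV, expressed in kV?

629.941 kV

In kV:
  616.3 kV → 616.3
  5.571 kV → 5.571
  4980 V = 4980e-3 kV = 4.98
  3.09 kV → 3.09
Sum: 616.3 + 5.571 + 4.98 + 3.09 = 629.941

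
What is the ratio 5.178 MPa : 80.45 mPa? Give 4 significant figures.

(5.178 × 10⁶) / (80.45 × 10⁻³) = 0.064363 × 10⁹

64360000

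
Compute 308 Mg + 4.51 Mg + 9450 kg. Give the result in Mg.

In Mg:
  308 Mg → 308
  4.51 Mg → 4.51
  9450 kg = 9450 × 10^-3 Mg = 9.45
Sum: 308 + 4.51 + 9.45 = 321.96

321.96 Mg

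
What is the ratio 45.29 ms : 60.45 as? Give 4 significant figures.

749200000000000

(45.29 × 10^-3) / (60.45 × 10^-18) = 0.74921 × 10^15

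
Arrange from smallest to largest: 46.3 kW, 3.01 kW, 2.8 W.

2.8 W < 3.01 kW < 46.3 kW

46.3 kW = 46300 W
3.01 kW = 3010 W
2.8 W = 2.8 W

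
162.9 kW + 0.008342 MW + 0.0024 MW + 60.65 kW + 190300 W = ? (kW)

In kW:
  162.9 kW → 162.9
  0.008342 MW = 0.008342 × 10^3 kW = 8.342
  0.0024 MW = 0.0024 × 10^3 kW = 2.4
  60.65 kW → 60.65
  190300 W = 190300 × 10^-3 kW = 190.3
Sum: 162.9 + 8.342 + 2.4 + 60.65 + 190.3 = 424.592

424.592 kW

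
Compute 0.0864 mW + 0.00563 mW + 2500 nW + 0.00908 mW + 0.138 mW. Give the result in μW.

In μW:
  0.0864 mW = 0.0864 × 10³ μW = 86.4
  0.00563 mW = 0.00563 × 10³ μW = 5.63
  2500 nW = 2500 × 10⁻³ μW = 2.5
  0.00908 mW = 0.00908 × 10³ μW = 9.08
  0.138 mW = 0.138 × 10³ μW = 138
Sum: 86.4 + 5.63 + 2.5 + 9.08 + 138 = 241.61

241.61 μW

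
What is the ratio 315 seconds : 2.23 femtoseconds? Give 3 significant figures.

(315) / (2.23 × 10^-15) = 141.3 × 10^15

141000000000000000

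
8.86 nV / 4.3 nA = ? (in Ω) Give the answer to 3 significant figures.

(8.86 × 10^-9) / (4.3 × 10^-9) = 2.0605 Ω

2.06 Ω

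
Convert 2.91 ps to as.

2910000 as

pico = 10⁻¹², atto = 10⁻¹⁸; factor is 10⁶.
2.91 × 10⁶ = 2910000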